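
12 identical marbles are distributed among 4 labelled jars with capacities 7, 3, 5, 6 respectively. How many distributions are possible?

130

By stars and bars, unrestricted non-negative solutions to x_1+…+x_4 = 12 number C(12+3,3) = 455.
Subtract solutions that violate a single cap (substitute x_i' = x_i − (cap_i+1)): x_1 ≥ 8 gives C(7,3) = 35; x_2 ≥ 4 gives C(11,3) = 165; x_3 ≥ 6 gives C(9,3) = 84; x_4 ≥ 7 gives C(8,3) = 56. Together 340.
Add back pairs where two caps are both exceeded: 1 + 0 + 0 + 10 + 4 + 0 = 15.
By inclusion–exclusion the count is 455 − 340 + 15 = 130.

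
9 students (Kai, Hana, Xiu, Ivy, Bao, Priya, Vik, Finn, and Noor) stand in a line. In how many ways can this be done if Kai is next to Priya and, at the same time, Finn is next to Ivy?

20160

Treat {Kai,Priya} as one block (2 orders) and {Finn,Ivy} as another (2 orders).
That leaves 7 units to arrange: 2 × 2 × 7! = 4 × 5040 = 20160.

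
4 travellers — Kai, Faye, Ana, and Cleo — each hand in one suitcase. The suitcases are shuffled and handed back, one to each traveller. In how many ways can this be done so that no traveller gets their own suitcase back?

9

Count assignments avoiding every fixed point. For any j of the 4 travellers fixed to their own suitcase, the other 4−j can be arranged in (4−j)! ways.
By inclusion–exclusion this is Σ_{j=0}^{4} (−1)^j C(4,j)·(4−j)!.
Computing: 24 − 24 + 12 − 4 + 1 = 9.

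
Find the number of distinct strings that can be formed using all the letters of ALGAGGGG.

ALGAGGGG has 8 letters with A appearing twice and G appearing 5 times.
The number of distinct arrangements is 8!/(5!·2!) = 40320/240 = 168.

168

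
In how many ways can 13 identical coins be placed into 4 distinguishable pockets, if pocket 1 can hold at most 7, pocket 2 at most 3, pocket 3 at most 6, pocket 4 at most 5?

Without the upper bounds there are C(16,3) = 560 ways to split 13 among 4 pockets.
Subtract solutions that violate a single cap (substitute x_i' = x_i − (cap_i+1)): x_1 ≥ 8 gives C(8,3) = 56; x_2 ≥ 4 gives C(12,3) = 220; x_3 ≥ 7 gives C(9,3) = 84; x_4 ≥ 6 gives C(10,3) = 120. Together 480.
Add back pairs where two caps are both exceeded: 4 + 0 + 0 + 10 + 20 + 1 = 35.
By inclusion–exclusion the count is 560 − 480 + 35 = 115.

115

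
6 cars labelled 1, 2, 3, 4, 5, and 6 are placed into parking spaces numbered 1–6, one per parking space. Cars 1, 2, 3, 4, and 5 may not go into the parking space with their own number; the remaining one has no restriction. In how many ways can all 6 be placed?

309

Let Aᵢ (for 1 ≤ i ≤ 5) be the placements that put car i in its forbidden parking space. Any j of these fix j positions, leaving (6−j)! ways to fill the rest, and there are C(5,j) ways to pick which j.
By inclusion–exclusion, the number of valid placements is Σ_{j=0}^{5} (−1)^j C(5,j)·(6−j)!.
Computing: 720 − 600 + 240 − 60 + 10 − 1 = 309.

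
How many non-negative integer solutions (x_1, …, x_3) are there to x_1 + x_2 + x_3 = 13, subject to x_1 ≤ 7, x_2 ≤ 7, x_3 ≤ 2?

9

By stars and bars, unrestricted non-negative solutions to x_1+…+x_3 = 13 number C(13+2,2) = 105.
Subtract solutions that violate a single cap (substitute x_i' = x_i − (cap_i+1)): x_1 ≥ 8 gives C(7,2) = 21; x_2 ≥ 8 gives C(7,2) = 21; x_3 ≥ 3 gives C(12,2) = 66. Together 108.
Add back pairs where two caps are both exceeded: 0 + 6 + 6 = 12.
By inclusion–exclusion the count is 105 − 108 + 12 = 9.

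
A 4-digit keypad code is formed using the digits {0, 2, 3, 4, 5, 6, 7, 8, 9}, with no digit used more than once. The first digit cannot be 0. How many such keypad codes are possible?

2688

The first digit has 9−1 = 8 choices (anything except 0).
The remaining 3 digits are filled from the other 8 symbols without repetition: 8 × 7 × 6 = 336.
Total: 8 × 336 = 2688.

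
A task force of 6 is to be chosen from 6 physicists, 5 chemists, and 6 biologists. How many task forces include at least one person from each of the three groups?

With no constraint there are C(17,6) = 12376 possible selections.
Subtract selections that omit an entire group: no physicists → C(11,6) = 462; no chemists → C(12,6) = 924; no biologists → C(11,6) = 462.
Add back selections omitting two groups (i.e. drawn from a single group): C(6,6) + C(5,6) + C(6,6) = 2.
By inclusion–exclusion: 12376 − 1848 + 2 = 10530.

10530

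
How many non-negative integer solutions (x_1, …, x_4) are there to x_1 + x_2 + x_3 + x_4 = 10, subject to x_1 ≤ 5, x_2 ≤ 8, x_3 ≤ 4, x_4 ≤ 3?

112

Ignoring the caps, the number of non-negative solutions to x_1+…+x_4 = 10 is C(13,3) = 286.
Subtract solutions that violate a single cap (substitute x_i' = x_i − (cap_i+1)): x_1 ≥ 6 gives C(7,3) = 35; x_2 ≥ 9 gives C(4,3) = 4; x_3 ≥ 5 gives C(8,3) = 56; x_4 ≥ 4 gives C(9,3) = 84. Together 179.
Add back pairs where two caps are both exceeded: 0 + 0 + 1 + 0 + 0 + 4 = 5.
By inclusion–exclusion the count is 286 − 179 + 5 = 112.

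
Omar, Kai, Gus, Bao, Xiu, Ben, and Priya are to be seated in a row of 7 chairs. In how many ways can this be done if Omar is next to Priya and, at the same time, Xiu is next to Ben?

Treat {Omar,Priya} as one block (2 orders) and {Xiu,Ben} as another (2 orders).
That leaves 5 units to arrange: 2 × 2 × 5! = 4 × 120 = 480.

480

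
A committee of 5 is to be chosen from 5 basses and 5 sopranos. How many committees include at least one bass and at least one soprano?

With no constraint there are C(10,5) = 252 possible selections.
Selections missing a whole group: no basses → C(5,5) = 1; no sopranos → C(5,5) = 1.
Both groups omitted at once is impossible, so 252 − 2 = 250.

250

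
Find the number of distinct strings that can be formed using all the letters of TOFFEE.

Letter multiplicities in TOFFEE: E×2, F×2, O×1, T×1.
The number of distinct arrangements is 6!/(2!·2!) = 720/4 = 180.

180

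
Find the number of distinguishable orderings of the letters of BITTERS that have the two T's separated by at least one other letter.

Total arrangements of BITTERS: 7!/(2!) = 2520.
If the two T's are adjacent, glue them into one block, leaving 6 items to arrange: (6)! = 720 ways.
Subtracting, 2520 − 720 = 1800 arrangements keep the T's apart.

1800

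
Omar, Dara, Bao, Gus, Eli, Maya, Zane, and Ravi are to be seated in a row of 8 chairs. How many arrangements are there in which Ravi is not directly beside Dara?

There are 8! = 40320 arrangements in all. If Ravi and Dara are adjacent, merging them into one block gives 2·(7)! = 10080 arrangements.
Complementary counting: 40320 − 10080 = 30240.

30240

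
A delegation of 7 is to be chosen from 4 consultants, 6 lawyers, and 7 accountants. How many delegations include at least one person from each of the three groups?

17283

With no constraint there are C(17,7) = 19448 possible selections.
Subtract selections that omit an entire group: no consultants → C(13,7) = 1716; no lawyers → C(11,7) = 330; no accountants → C(10,7) = 120.
Add back selections omitting two groups (i.e. drawn from a single group): C(4,7) + C(6,7) + C(7,7) = 1.
By inclusion–exclusion: 19448 − 2166 + 1 = 17283.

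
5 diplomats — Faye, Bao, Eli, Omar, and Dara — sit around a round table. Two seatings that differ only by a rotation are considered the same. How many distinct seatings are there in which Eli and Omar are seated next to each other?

12

Treat {Eli, Omar} as one unit (2 internal orders) and seat the resulting 4 units around the table: (3)! circular arrangements.
So 2 × (3)! = 2 × 6 = 12.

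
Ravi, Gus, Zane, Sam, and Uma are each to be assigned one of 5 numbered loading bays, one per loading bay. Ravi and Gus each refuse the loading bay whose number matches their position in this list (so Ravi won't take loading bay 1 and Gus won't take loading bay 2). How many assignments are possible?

Let Aᵢ (for i ∈ {1, 2}) be the placements that put person i in their forbidden loading bay. Any j of these fix j positions, leaving (5−j)! ways to fill the rest, and there are C(2,j) ways to pick which j.
By inclusion–exclusion, the number of valid placements is Σ_{j=0}^{2} (−1)^j C(2,j)·(5−j)!.
Computing: 120 − 48 + 6 = 78.

78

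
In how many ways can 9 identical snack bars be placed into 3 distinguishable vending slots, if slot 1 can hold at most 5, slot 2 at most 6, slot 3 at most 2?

12

By stars and bars, unrestricted non-negative solutions to x_1+…+x_3 = 9 number C(9+2,2) = 55.
Subtract solutions that violate a single cap (substitute x_i' = x_i − (cap_i+1)): x_1 ≥ 6 gives C(5,2) = 10; x_2 ≥ 7 gives C(4,2) = 6; x_3 ≥ 3 gives C(8,2) = 28. Together 44.
Add back pairs where two caps are both exceeded: 0 + 1 + 0 = 1.
By inclusion–exclusion the count is 55 − 44 + 1 = 12.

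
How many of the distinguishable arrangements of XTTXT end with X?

With the last slot taken by X, it remains to arrange the other 4 letters (TTXT).
Those 4 letters have T appearing 3 times, giving (4)!/(3!) = 4.

4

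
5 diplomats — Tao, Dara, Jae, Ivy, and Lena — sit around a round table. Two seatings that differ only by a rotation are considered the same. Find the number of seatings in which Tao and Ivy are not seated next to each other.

12

Without the restriction there are (4)! = 24 seatings.
Those with Tao next to Ivy: fuse the pair into one unit and seat 4 units around a circle — 2·(3)! = 12.
Subtracting, 24 − 12 = 12.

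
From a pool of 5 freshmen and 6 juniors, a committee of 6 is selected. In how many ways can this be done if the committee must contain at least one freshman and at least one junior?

Unrestricted: C(11,6) = 462 ways to pick any 6 of the 11.
Selections missing a whole group: no freshmen → C(6,6) = 1; no juniors → C(5,6) = 0.
Both groups omitted at once is impossible, so 462 − 1 = 461.

461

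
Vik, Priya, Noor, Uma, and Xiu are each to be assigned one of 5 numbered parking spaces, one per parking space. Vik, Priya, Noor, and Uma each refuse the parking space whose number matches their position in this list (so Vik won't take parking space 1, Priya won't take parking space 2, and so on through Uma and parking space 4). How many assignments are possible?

53

Let Aᵢ (for 1 ≤ i ≤ 4) be the placements that put person i in their forbidden parking space. Any j of these fix j positions, leaving (5−j)! ways to fill the rest, and there are C(4,j) ways to pick which j.
By inclusion–exclusion, the number of valid placements is Σ_{j=0}^{4} (−1)^j C(4,j)·(5−j)!.
Computing: 120 − 96 + 36 − 8 + 1 = 53.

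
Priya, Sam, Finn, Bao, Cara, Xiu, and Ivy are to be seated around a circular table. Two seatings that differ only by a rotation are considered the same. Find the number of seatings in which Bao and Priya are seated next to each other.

240

Treat {Bao, Priya} as one unit (2 internal orders) and seat the resulting 6 units around the table: (5)! circular arrangements.
So 2 × (5)! = 2 × 120 = 240.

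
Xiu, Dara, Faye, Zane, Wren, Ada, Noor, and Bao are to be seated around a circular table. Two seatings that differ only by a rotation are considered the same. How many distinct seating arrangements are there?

5040

Fix one person's seat to break rotational symmetry; the remaining 7 people can be arranged in (7)! = 5040 ways.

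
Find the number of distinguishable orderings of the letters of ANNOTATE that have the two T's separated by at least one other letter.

There are 8!/(2!·2!·2!) = 5040 arrangements of ANNOTATE in total.
If the two T's are adjacent, glue them into one block, leaving 7 items to arrange: (7)!/(2!·2!) = 1260 ways.
Hence 5040 − 1260 = 3780.

3780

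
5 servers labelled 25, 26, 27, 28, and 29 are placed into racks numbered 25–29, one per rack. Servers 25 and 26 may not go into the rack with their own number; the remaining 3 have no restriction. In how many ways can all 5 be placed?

78

Let Aᵢ (for i ∈ {25, 26}) be the placements that put server i in its forbidden rack. Any j of these fix j positions, leaving (5−j)! ways to fill the rest, and there are C(2,j) ways to pick which j.
By inclusion–exclusion, the number of valid placements is Σ_{j=0}^{2} (−1)^j C(2,j)·(5−j)!.
Computing: 120 − 48 + 6 = 78.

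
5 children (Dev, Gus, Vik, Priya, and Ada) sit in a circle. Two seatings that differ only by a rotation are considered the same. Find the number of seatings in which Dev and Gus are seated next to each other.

Glue Dev and Gus into a block (2 internal orders). Seating 4 units around a circle gives (3)! arrangements.
So 2 × (3)! = 2 × 6 = 12.

12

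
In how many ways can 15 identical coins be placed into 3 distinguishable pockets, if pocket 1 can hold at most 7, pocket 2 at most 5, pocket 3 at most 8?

Without the upper bounds there are C(17,2) = 136 ways to split 15 among 3 pockets.
Subtract solutions that violate a single cap (substitute x_i' = x_i − (cap_i+1)): x_1 ≥ 8 gives C(9,2) = 36; x_2 ≥ 6 gives C(11,2) = 55; x_3 ≥ 9 gives C(8,2) = 28. Together 119.
Add back pairs where two caps are both exceeded: 3 + 0 + 1 = 4.
By inclusion–exclusion the count is 136 − 119 + 4 = 21.

21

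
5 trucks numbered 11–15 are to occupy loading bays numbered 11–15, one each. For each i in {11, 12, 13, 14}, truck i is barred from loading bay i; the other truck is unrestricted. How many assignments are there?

53

Let Aᵢ (for 11 ≤ i ≤ 14) be the placements that put truck i in its forbidden loading bay. Any j of these fix j positions, leaving (5−j)! ways to fill the rest, and there are C(4,j) ways to pick which j.
By inclusion–exclusion, the number of valid placements is Σ_{j=0}^{4} (−1)^j C(4,j)·(5−j)!.
Computing: 120 − 96 + 36 − 8 + 1 = 53.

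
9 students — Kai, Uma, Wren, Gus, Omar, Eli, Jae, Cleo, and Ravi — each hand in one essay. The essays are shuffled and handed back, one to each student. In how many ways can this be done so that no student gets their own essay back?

133496

This is the derangement count D_9: permutations of 9 items with no fixed point.
By inclusion–exclusion this is Σ_{j=0}^{9} (−1)^j C(9,j)·(9−j)!.
Computing: 362880 − 362880 + 181440 − 60480 + 15120 − 3024 + 504 − 72 + 9 − 1 = 133496.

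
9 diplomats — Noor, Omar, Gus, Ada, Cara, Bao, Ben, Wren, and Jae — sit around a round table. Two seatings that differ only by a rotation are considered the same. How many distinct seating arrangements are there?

40320

Around a circle, 9 distinct people have 9!/9 = (8)! = 40320 rotationally distinct seatings.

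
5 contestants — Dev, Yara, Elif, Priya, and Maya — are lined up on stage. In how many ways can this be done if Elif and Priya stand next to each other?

Treat {Elif, Priya} as a single unit. There are 4 units to order, and the pair itself can be ordered 2 ways.
That gives 2 × 4! = 2 × 24 = 48.

48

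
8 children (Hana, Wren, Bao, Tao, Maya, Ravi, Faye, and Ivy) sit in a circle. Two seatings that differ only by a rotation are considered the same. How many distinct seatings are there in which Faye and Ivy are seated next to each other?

1440

Treat {Faye, Ivy} as one unit (2 internal orders) and seat the resulting 7 units around the table: (6)! circular arrangements.
So 2 × (6)! = 2 × 720 = 1440.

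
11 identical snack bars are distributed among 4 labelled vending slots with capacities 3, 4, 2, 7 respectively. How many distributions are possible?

Without the upper bounds there are C(14,3) = 364 ways to split 11 among 4 vending slots.
Subtract solutions that violate a single cap (substitute x_i' = x_i − (cap_i+1)): x_1 ≥ 4 gives C(10,3) = 120; x_2 ≥ 5 gives C(9,3) = 84; x_3 ≥ 3 gives C(11,3) = 165; x_4 ≥ 8 gives C(6,3) = 20. Together 389.
Add back pairs where two caps are both exceeded: 10 + 35 + 0 + 20 + 0 + 1 = 66.
By inclusion–exclusion the count is 364 − 389 + 66 = 41.

41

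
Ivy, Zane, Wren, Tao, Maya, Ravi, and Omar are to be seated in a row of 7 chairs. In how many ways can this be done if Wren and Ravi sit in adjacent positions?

Glue Wren and Ravi into one block (2 internal orders), leaving 6 units to arrange in a row.
That gives 2 × 6! = 2 × 720 = 1440.

1440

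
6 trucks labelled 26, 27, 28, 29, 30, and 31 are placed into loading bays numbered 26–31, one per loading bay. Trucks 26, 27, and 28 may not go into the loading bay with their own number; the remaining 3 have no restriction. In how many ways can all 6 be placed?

Let Aᵢ (for i ∈ {26, 27, 28}) be the placements that put truck i in its forbidden loading bay. Any j of these fix j positions, leaving (6−j)! ways to fill the rest, and there are C(3,j) ways to pick which j.
By inclusion–exclusion, the number of valid placements is Σ_{j=0}^{3} (−1)^j C(3,j)·(6−j)!.
Computing: 720 − 360 + 72 − 6 = 426.

426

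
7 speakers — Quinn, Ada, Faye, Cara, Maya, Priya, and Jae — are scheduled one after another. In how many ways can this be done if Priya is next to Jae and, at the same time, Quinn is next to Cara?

480

Treat {Priya,Jae} as one block (2 orders) and {Quinn,Cara} as another (2 orders).
That leaves 5 units to arrange: 2 × 2 × 5! = 4 × 120 = 480.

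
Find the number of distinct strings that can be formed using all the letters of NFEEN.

Letter multiplicities in NFEEN: E×2, F×1, N×2.
So there are 5! / (2!·2!) = 30 distinguishable arrangements.

30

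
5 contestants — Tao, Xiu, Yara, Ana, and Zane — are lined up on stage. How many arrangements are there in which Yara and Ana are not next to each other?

72

Of the 5! = 120 arrangements, those with Yara and Ana adjacent number 2 × 4! = 48 (treat the pair as a block with 2 internal orders).
Complementary counting: 120 − 48 = 72.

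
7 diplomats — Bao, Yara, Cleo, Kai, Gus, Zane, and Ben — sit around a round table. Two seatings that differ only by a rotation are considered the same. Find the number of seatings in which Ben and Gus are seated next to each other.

Glue Ben and Gus into a block (2 internal orders). Seating 6 units around a circle gives (5)! arrangements.
So 2 × (5)! = 2 × 120 = 240.

240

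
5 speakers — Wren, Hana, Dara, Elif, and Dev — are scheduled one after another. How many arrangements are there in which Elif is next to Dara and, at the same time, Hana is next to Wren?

Treat {Elif,Dara} as one block (2 orders) and {Hana,Wren} as another (2 orders).
That leaves 3 units to arrange: 2 × 2 × 3! = 4 × 6 = 24.

24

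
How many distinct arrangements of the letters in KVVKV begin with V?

Fix V in the first position and arrange the remaining 4 letters.
Those 4 letters have K appearing twice and V appearing twice, giving (4)!/(2!·2!) = 6.

6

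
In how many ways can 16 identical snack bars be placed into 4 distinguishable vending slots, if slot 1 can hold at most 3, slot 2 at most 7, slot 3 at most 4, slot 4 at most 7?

Ignoring the caps, the number of non-negative solutions to x_1+…+x_4 = 16 is C(19,3) = 969.
Subtract solutions that violate a single cap (substitute x_i' = x_i − (cap_i+1)): x_1 ≥ 4 gives C(15,3) = 455; x_2 ≥ 8 gives C(11,3) = 165; x_3 ≥ 5 gives C(14,3) = 364; x_4 ≥ 8 gives C(11,3) = 165. Together 1149.
Add back pairs where two caps are both exceeded: 35 + 120 + 35 + 20 + 1 + 20 = 231.
By inclusion–exclusion the count is 969 − 1149 + 231 = 51.

51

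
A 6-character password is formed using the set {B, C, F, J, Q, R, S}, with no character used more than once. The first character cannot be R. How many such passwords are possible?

The first character has 7−1 = 6 choices (anything except R).
The remaining 5 characters are filled from the other 6 symbols without repetition: 6 × 5 × 4 × 3 × 2 = 720.
Total: 6 × 720 = 4320.

4320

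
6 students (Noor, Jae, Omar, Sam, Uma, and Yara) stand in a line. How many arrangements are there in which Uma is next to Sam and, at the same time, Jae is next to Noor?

96

Treat {Uma,Sam} as one block (2 orders) and {Jae,Noor} as another (2 orders).
That leaves 4 units to arrange: 2 × 2 × 4! = 4 × 24 = 96.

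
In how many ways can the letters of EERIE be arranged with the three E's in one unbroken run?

Treat the 3 copies of E as a single block. The multiset to arrange is then {EEE, I, R}, 3 items in all.
All 3 items are distinct, so there are (3)! = 6 arrangements.

6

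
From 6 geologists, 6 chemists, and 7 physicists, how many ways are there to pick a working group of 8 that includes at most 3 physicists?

Split by how many physicists are chosen (0 through 3).
Sum: C(7,0)·C(12,8) + C(7,1)·C(12,7) + C(7,2)·C(12,6) + C(7,3)·C(12,5) = 495 + 5544 + 19404 + 27720 = 53163.

53163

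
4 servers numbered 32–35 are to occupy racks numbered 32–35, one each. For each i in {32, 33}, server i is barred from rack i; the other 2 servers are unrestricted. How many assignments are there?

Let Aᵢ (for i ∈ {32, 33}) be the placements that put server i in its forbidden rack. Any j of these fix j positions, leaving (4−j)! ways to fill the rest, and there are C(2,j) ways to pick which j.
By inclusion–exclusion, the number of valid placements is Σ_{j=0}^{2} (−1)^j C(2,j)·(4−j)!.
Computing: 24 − 12 + 2 = 14.

14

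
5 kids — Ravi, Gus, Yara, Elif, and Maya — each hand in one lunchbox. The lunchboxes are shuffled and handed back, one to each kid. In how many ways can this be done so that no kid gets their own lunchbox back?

This is the derangement count D_5: permutations of 5 items with no fixed point.
By inclusion–exclusion this is Σ_{j=0}^{5} (−1)^j C(5,j)·(5−j)!.
Computing: 120 − 120 + 60 − 20 + 5 − 1 = 44.

44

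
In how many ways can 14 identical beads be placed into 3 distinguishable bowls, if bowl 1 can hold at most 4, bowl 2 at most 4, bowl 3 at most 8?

Ignoring the caps, the number of non-negative solutions to x_1+…+x_3 = 14 is C(16,2) = 120.
Subtract solutions that violate a single cap (substitute x_i' = x_i − (cap_i+1)): x_1 ≥ 5 gives C(11,2) = 55; x_2 ≥ 5 gives C(11,2) = 55; x_3 ≥ 9 gives C(7,2) = 21. Together 131.
Add back pairs where two caps are both exceeded: 15 + 1 + 1 = 17.
By inclusion–exclusion the count is 120 − 131 + 17 = 6.

6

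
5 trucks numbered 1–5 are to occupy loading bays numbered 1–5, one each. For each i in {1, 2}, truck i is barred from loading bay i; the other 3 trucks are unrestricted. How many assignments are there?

Let Aᵢ (for i ∈ {1, 2}) be the placements that put truck i in its forbidden loading bay. Any j of these fix j positions, leaving (5−j)! ways to fill the rest, and there are C(2,j) ways to pick which j.
By inclusion–exclusion, the number of valid placements is Σ_{j=0}^{2} (−1)^j C(2,j)·(5−j)!.
Computing: 120 − 48 + 6 = 78.

78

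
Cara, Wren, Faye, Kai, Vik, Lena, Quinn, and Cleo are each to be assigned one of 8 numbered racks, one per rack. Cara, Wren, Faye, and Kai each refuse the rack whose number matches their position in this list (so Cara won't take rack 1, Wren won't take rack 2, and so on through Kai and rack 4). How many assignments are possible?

24024

Let Aᵢ (for 1 ≤ i ≤ 4) be the placements that put person i in their forbidden rack. Any j of these fix j positions, leaving (8−j)! ways to fill the rest, and there are C(4,j) ways to pick which j.
By inclusion–exclusion, the number of valid placements is Σ_{j=0}^{4} (−1)^j C(4,j)·(8−j)!.
Computing: 40320 − 20160 + 4320 − 480 + 24 = 24024.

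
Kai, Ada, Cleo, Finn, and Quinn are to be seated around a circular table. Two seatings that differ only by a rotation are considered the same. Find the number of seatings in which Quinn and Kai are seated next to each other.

Treat {Quinn, Kai} as one unit (2 internal orders) and seat the resulting 4 units around the table: (3)! circular arrangements.
So 2 × (3)! = 2 × 6 = 12.

12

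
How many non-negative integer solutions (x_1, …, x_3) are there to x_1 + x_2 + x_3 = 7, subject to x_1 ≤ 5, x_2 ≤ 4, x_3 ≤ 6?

Ignoring the caps, the number of non-negative solutions to x_1+…+x_3 = 7 is C(9,2) = 36.
Subtract solutions that violate a single cap (substitute x_i' = x_i − (cap_i+1)): x_1 ≥ 6 gives C(3,2) = 3; x_2 ≥ 5 gives C(4,2) = 6; x_3 ≥ 7 gives C(2,2) = 1. Together 10.
No two caps can be exceeded simultaneously, so the pair terms are all 0.
By inclusion–exclusion the count is 36 − 10 + 0 = 26.

26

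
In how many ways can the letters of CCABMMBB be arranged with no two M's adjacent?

Total arrangements of CCABMMBB: 8!/(3!·2!·2!) = 1680.
Arrangements with the M's together: treat MM as one letter, giving (7)!/(3!·2!) = 420.
Subtracting, 1680 − 420 = 1260 arrangements keep the M's apart.

1260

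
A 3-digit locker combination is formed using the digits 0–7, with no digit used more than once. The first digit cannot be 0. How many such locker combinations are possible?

294

The first digit has 8−1 = 7 choices (anything except 0).
The remaining 2 digits are filled from the other 7 symbols without repetition: 7 × 6 = 42.
Total: 7 × 42 = 294.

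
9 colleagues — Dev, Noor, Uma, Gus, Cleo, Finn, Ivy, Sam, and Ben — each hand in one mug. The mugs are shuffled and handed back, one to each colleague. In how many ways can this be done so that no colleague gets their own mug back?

133496

Count assignments avoiding every fixed point. For any j of the 9 colleagues fixed to their own mug, the other 9−j can be arranged in (9−j)! ways.
By inclusion–exclusion this is Σ_{j=0}^{9} (−1)^j C(9,j)·(9−j)!.
Computing: 362880 − 362880 + 181440 − 60480 + 15120 − 3024 + 504 − 72 + 9 − 1 = 133496.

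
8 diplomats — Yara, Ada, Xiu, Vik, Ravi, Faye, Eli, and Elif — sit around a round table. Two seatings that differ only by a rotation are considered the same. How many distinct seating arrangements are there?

Seat Yara anywhere (absorbing the rotational symmetry), then permute the other 7: (7)! = 5040.

5040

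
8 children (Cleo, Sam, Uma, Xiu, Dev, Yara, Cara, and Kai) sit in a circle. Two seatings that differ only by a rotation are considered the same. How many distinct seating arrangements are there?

5040

Around a circle, 8 distinct people have 8!/8 = (7)! = 5040 rotationally distinct seatings.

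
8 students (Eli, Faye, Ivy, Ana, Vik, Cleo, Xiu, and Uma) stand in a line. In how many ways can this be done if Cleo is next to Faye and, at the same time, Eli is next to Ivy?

Treat {Cleo,Faye} as one block (2 orders) and {Eli,Ivy} as another (2 orders).
That leaves 6 units to arrange: 2 × 2 × 6! = 4 × 720 = 2880.

2880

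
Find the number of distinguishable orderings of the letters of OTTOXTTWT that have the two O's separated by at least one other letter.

1176

Total arrangements of OTTOXTTWT: 9!/(5!·2!) = 1512.
If the two O's are adjacent, glue them into one block, leaving 8 items to arrange: (8)!/(5!) = 336 ways.
Hence 1512 − 336 = 1176.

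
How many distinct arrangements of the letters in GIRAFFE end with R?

Fix R in the last position and arrange the remaining 6 letters.
Those 6 letters have F appearing twice, giving (6)!/(2!) = 360.

360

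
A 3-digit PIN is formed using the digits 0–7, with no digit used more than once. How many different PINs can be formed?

336

Choose and order 3 of the 8 symbols: the first digit has 8 options, the next 7, then 6.
That product is 8 × 7 × 6 = 336.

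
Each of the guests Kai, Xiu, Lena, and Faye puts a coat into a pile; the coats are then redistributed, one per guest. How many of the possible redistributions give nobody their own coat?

9

Let Aᵢ be the assignments in which guest i gets their own coat. We want the size of the complement of A₁∪…∪A_4.
By inclusion–exclusion this is Σ_{j=0}^{4} (−1)^j C(4,j)·(4−j)!.
Computing: 24 − 24 + 12 − 4 + 1 = 9.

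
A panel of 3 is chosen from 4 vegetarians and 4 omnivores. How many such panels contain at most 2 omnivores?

Split by how many omnivores are chosen (0 through 2).
Sum: C(4,0)·C(4,3) + C(4,1)·C(4,2) + C(4,2)·C(4,1) = 4 + 24 + 24 = 52.

52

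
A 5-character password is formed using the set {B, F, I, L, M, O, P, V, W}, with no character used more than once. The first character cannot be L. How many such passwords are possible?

13440

The first character has 9−1 = 8 choices (anything except L).
The remaining 4 characters are filled from the other 8 symbols without repetition: 8 × 7 × 6 × 5 = 1680.
Total: 8 × 1680 = 13440.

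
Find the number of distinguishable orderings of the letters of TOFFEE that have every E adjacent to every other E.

60

Treat the 2 copies of E as a single block. The multiset to arrange is then {EE, F, F, O, T}, 5 items in all.
That gives (5)!/(2!) = 60 arrangements.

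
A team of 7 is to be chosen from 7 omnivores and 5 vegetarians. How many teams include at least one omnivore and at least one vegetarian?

Unrestricted: C(12,7) = 792 ways to pick any 7 of the 12.
Subtract selections that omit an entire group: no omnivores → C(5,7) = 0; no vegetarians → C(7,7) = 1.
Both groups omitted at once is impossible, so 792 − 1 = 791.

791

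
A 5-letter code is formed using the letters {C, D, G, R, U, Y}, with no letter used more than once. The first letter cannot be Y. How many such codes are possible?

600

The first letter has 6−1 = 5 choices (anything except Y).
The remaining 4 letters are filled from the other 5 symbols without repetition: 5 × 4 × 3 × 2 = 120.
Total: 5 × 120 = 600.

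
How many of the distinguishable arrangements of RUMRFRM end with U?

With the last slot taken by U, it remains to arrange the other 6 letters (RMRFRM).
Those 6 letters have M appearing twice and R appearing 3 times, giving (6)!/(3!·2!) = 60.

60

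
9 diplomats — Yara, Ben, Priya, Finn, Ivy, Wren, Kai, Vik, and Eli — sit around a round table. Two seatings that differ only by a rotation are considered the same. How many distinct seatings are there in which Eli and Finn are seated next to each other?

10080

Treat {Eli, Finn} as one unit (2 internal orders) and seat the resulting 8 units around the table: (7)! circular arrangements.
So 2 × (7)! = 2 × 5040 = 10080.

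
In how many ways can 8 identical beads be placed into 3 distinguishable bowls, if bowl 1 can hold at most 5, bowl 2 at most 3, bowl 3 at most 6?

21

Ignoring the caps, the number of non-negative solutions to x_1+…+x_3 = 8 is C(10,2) = 45.
Subtract solutions that violate a single cap (substitute x_i' = x_i − (cap_i+1)): x_1 ≥ 6 gives C(4,2) = 6; x_2 ≥ 4 gives C(6,2) = 15; x_3 ≥ 7 gives C(3,2) = 3. Together 24.
No two caps can be exceeded simultaneously, so the pair terms are all 0.
By inclusion–exclusion the count is 45 − 24 + 0 = 21.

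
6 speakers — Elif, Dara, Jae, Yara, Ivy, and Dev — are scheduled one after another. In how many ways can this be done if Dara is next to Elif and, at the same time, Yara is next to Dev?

96

Treat {Dara,Elif} as one block (2 orders) and {Yara,Dev} as another (2 orders).
That leaves 4 units to arrange: 2 × 2 × 4! = 4 × 24 = 96.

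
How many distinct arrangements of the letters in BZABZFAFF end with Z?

1680

With the last slot taken by Z, it remains to arrange the other 8 letters (BABZFAFF).
Those 8 letters have A appearing twice, B appearing twice, and F appearing 3 times, giving (8)!/(3!·2!·2!) = 1680.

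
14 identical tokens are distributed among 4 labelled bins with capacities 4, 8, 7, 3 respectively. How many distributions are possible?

109

Without the upper bounds there are C(17,3) = 680 ways to split 14 among 4 bins.
Subtract solutions that violate a single cap (substitute x_i' = x_i − (cap_i+1)): x_1 ≥ 5 gives C(12,3) = 220; x_2 ≥ 9 gives C(8,3) = 56; x_3 ≥ 8 gives C(9,3) = 84; x_4 ≥ 4 gives C(13,3) = 286. Together 646.
Add back pairs where two caps are both exceeded: 1 + 4 + 56 + 0 + 4 + 10 = 75.
By inclusion–exclusion the count is 680 − 646 + 75 = 109.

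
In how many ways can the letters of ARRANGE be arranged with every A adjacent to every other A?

Treat the 2 copies of A as a single block. The multiset to arrange is then {AA, E, G, N, R, R}, 6 items in all.
That gives (6)!/(2!) = 360 arrangements.

360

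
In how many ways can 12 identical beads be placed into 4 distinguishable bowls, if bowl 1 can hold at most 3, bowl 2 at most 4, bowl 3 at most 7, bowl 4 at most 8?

136

Without the upper bounds there are C(15,3) = 455 ways to split 12 among 4 bowls.
Subtract solutions that violate a single cap (substitute x_i' = x_i − (cap_i+1)): x_1 ≥ 4 gives C(11,3) = 165; x_2 ≥ 5 gives C(10,3) = 120; x_3 ≥ 8 gives C(7,3) = 35; x_4 ≥ 9 gives C(6,3) = 20. Together 340.
Add back pairs where two caps are both exceeded: 20 + 1 + 0 + 0 + 0 + 0 = 21.
By inclusion–exclusion the count is 455 − 340 + 21 = 136.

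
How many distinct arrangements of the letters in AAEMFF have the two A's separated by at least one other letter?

There are 6!/(2!·2!) = 180 arrangements of AAEMFF in total.
Arrangements with the A's together: treat AA as one letter, giving (5)!/(2!) = 60.
Subtracting, 180 − 60 = 120 arrangements keep the A's apart.

120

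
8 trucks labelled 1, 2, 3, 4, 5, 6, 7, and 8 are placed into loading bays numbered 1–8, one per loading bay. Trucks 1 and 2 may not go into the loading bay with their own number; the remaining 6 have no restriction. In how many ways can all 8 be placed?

Let Aᵢ (for i ∈ {1, 2}) be the placements that put truck i in its forbidden loading bay. Any j of these fix j positions, leaving (8−j)! ways to fill the rest, and there are C(2,j) ways to pick which j.
By inclusion–exclusion, the number of valid placements is Σ_{j=0}^{2} (−1)^j C(2,j)·(8−j)!.
Computing: 40320 − 10080 + 720 = 30960.

30960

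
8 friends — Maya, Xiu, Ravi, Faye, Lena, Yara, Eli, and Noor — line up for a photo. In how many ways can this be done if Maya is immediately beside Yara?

10080

Treat {Maya, Yara} as a single unit. There are 7 units to order, and the pair itself can be ordered 2 ways.
So the count is 2·(7)! = 10080.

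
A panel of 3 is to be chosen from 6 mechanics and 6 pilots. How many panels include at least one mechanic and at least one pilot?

180

Unrestricted: C(12,3) = 220 ways to pick any 3 of the 12.
Selections missing a whole group: no mechanics → C(6,3) = 20; no pilots → C(6,3) = 20.
Both groups omitted at once is impossible, so 220 − 40 = 180.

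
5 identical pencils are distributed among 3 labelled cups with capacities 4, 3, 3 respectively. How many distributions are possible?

14

Ignoring the caps, the number of non-negative solutions to x_1+…+x_3 = 5 is C(7,2) = 21.
Subtract solutions that violate a single cap (substitute x_i' = x_i − (cap_i+1)): x_1 ≥ 5 gives C(2,2) = 1; x_2 ≥ 4 gives C(3,2) = 3; x_3 ≥ 4 gives C(3,2) = 3. Together 7.
No two caps can be exceeded simultaneously, so the pair terms are all 0.
By inclusion–exclusion the count is 21 − 7 + 0 = 14.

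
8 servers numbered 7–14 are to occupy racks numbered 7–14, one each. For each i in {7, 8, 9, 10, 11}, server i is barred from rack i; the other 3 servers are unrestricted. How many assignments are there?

Let Aᵢ (for 7 ≤ i ≤ 11) be the placements that put server i in its forbidden rack. Any j of these fix j positions, leaving (8−j)! ways to fill the rest, and there are C(5,j) ways to pick which j.
By inclusion–exclusion, the number of valid placements is Σ_{j=0}^{5} (−1)^j C(5,j)·(8−j)!.
Computing: 40320 − 25200 + 7200 − 1200 + 120 − 6 = 21234.

21234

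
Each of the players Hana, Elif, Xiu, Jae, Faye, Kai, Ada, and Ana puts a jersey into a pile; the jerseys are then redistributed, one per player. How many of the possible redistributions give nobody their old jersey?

14833

This is the derangement count D_8: permutations of 8 items with no fixed point.
By inclusion–exclusion this is Σ_{j=0}^{8} (−1)^j C(8,j)·(8−j)!.
Computing: 40320 − 40320 + 20160 − 6720 + 1680 − 336 + 56 − 8 + 1 = 14833.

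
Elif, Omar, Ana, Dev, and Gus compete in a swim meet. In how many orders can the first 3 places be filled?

60

This is an ordered selection of 3 from 5: P(5,3).
That gives 5 × 4 × 3 = 60.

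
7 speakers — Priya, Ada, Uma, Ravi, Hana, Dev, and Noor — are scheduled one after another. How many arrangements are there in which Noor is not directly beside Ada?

Of the 7! = 5040 arrangements, those with Noor and Ada adjacent number 2 × 6! = 1440 (treat the pair as a block with 2 internal orders).
So 5040 − 1440 = 3600 arrangements keep them apart.

3600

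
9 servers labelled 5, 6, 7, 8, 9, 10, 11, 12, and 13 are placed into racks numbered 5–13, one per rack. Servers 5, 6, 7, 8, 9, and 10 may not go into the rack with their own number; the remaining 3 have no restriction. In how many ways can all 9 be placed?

183822

Let Aᵢ (for 5 ≤ i ≤ 10) be the placements that put server i in its forbidden rack. Any j of these fix j positions, leaving (9−j)! ways to fill the rest, and there are C(6,j) ways to pick which j.
By inclusion–exclusion, the number of valid placements is Σ_{j=0}^{6} (−1)^j C(6,j)·(9−j)!.
Computing: 362880 − 241920 + 75600 − 14400 + 1800 − 144 + 6 = 183822.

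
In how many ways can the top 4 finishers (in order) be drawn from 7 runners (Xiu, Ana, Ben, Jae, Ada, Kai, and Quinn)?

There are 7 choices for 1st place, 6 for 2nd, and so on down to 4 for position 4.
That gives 7 × 6 × 5 × 4 = 840.

840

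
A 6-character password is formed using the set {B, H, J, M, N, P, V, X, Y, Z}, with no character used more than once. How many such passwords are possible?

With no repetition, fill the 6 characters in order: 10 choices, then 9, down to 5.
10 × 9 × 8 × 7 × 6 × 5 = 151200.

151200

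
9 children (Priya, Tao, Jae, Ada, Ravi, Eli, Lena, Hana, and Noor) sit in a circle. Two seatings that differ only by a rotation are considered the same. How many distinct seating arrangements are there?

Fix one person's seat to break rotational symmetry; the remaining 8 people can be arranged in (8)! = 40320 ways.

40320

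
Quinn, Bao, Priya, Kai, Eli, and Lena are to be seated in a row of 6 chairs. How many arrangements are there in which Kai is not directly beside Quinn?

480

Of the 6! = 720 arrangements, those with Kai and Quinn adjacent number 2 × 5! = 240 (treat the pair as a block with 2 internal orders).
So 720 − 240 = 480 arrangements keep them apart.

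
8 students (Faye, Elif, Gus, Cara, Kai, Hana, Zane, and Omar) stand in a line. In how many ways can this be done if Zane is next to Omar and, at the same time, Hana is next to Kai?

Treat {Zane,Omar} as one block (2 orders) and {Hana,Kai} as another (2 orders).
That leaves 6 units to arrange: 2 × 2 × 6! = 4 × 720 = 2880.

2880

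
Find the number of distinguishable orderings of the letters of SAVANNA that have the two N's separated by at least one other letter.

300

Total arrangements of SAVANNA: 7!/(3!·2!) = 420.
Arrangements with the N's together: treat NN as one letter, giving (6)!/(3!) = 120.
Subtracting, 420 − 120 = 300 arrangements keep the N's apart.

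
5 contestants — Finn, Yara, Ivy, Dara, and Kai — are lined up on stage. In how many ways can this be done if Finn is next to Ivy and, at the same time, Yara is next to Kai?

24

Treat {Finn,Ivy} as one block (2 orders) and {Yara,Kai} as another (2 orders).
That leaves 3 units to arrange: 2 × 2 × 3! = 4 × 6 = 24.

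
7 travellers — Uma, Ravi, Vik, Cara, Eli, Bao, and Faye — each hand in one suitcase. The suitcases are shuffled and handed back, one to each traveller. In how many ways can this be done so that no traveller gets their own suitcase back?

1854

Let Aᵢ be the assignments in which traveller i gets their own suitcase. We want the size of the complement of A₁∪…∪A_7.
By inclusion–exclusion this is Σ_{j=0}^{7} (−1)^j C(7,j)·(7−j)!.
Computing: 5040 − 5040 + 2520 − 840 + 210 − 42 + 7 − 1 = 1854.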